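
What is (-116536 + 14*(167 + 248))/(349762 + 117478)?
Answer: -55363/233620 ≈ -0.23698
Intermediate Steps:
(-116536 + 14*(167 + 248))/(349762 + 117478) = (-116536 + 14*415)/467240 = (-116536 + 5810)*(1/467240) = -110726*1/467240 = -55363/233620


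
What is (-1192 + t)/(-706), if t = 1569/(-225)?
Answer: 89923/52950 ≈ 1.6983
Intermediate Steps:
t = -523/75 (t = 1569*(-1/225) = -523/75 ≈ -6.9733)
(-1192 + t)/(-706) = (-1192 - 523/75)/(-706) = -89923/75*(-1/706) = 89923/52950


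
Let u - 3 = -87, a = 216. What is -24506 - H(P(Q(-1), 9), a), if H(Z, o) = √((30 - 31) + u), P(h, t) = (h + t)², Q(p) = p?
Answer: -24506 - I*√85 ≈ -24506.0 - 9.2195*I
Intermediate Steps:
u = -84 (u = 3 - 87 = -84)
H(Z, o) = I*√85 (H(Z, o) = √((30 - 31) - 84) = √(-1 - 84) = √(-85) = I*√85)
-24506 - H(P(Q(-1), 9), a) = -24506 - I*√85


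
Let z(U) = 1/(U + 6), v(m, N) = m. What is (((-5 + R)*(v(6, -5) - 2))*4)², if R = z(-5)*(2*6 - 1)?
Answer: 9216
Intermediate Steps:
z(U) = 1/(6 + U)
R = 11 (R = (2*6 - 1)/(6 - 5) = (12 - 1)/1 = 1*11 = 11)
(((-5 + R)*(v(6, -5) - 2))*4)² = (((-5 + 11)*(6 - 2))*4)² = ((6*4)*4)² = (24*4)² = 96² = 9216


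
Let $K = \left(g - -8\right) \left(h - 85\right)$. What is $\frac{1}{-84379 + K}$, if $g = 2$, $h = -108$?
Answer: $- \frac{1}{86309} \approx -1.1586 \cdot 10^{-5}$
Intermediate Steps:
$K = -1930$ ($K = \left(2 - -8\right) \left(-108 - 85\right) = \left(2 + 8\right) \left(-193\right) = 10 \left(-193\right) = -1930$)
$\frac{1}{-84379 + K} = \frac{1}{-84379 - 1930} = \frac{1}{-86309} = - \frac{1}{86309}$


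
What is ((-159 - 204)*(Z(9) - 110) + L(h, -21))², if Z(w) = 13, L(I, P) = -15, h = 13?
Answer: 1238758416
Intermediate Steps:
((-159 - 204)*(Z(9) - 110) + L(h, -21))² = ((-159 - 204)*(13 - 110) - 15)² = (-363*(-97) - 15)² = (35211 - 15)² = 35196² = 1238758416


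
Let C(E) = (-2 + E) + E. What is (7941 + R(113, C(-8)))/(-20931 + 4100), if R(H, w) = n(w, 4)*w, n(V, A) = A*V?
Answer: -9237/16831 ≈ -0.54881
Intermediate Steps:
C(E) = -2 + 2*E
R(H, w) = 4*w² (R(H, w) = (4*w)*w = 4*w²)
(7941 + R(113, C(-8)))/(-20931 + 4100) = (7941 + 4*(-2 + 2*(-8))²)/(-20931 + 4100) = (7941 + 4*(-2 - 16)²)/(-16831) = (7941 + 4*(-18)²)*(-1/16831) = (7941 + 4*324)*(-1/16831) = (7941 + 1296)*(-1/16831) = 9237*(-1/16831) = -9237/16831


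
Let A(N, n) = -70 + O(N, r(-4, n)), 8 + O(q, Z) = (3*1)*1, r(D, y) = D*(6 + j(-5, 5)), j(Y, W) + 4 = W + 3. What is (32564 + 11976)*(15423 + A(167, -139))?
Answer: 683599920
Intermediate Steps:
j(Y, W) = -1 + W (j(Y, W) = -4 + (W + 3) = -4 + (3 + W) = -1 + W)
r(D, y) = 10*D (r(D, y) = D*(6 + (-1 + 5)) = D*(6 + 4) = D*10 = 10*D)
O(q, Z) = -5 (O(q, Z) = -8 + (3*1)*1 = -8 + 3*1 = -8 + 3 = -5)
A(N, n) = -75 (A(N, n) = -70 - 5 = -75)
(32564 + 11976)*(15423 + A(167, -139)) = (32564 + 11976)*(15423 - 75) = 44540*15348 = 683599920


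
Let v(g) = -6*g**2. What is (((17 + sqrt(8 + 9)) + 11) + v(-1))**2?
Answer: (22 + sqrt(17))**2 ≈ 682.42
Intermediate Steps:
(((17 + sqrt(8 + 9)) + 11) + v(-1))**2 = (((17 + sqrt(8 + 9)) + 11) - 6*(-1)**2)**2 = (((17 + sqrt(17)) + 11) - 6*1)**2 = ((28 + sqrt(17)) - 6)**2 = (22 + sqrt(17))**2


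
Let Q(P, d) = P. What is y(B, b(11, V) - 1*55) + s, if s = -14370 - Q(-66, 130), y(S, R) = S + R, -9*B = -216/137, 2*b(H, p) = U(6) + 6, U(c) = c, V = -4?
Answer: -1966337/137 ≈ -14353.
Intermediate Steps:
b(H, p) = 6 (b(H, p) = (6 + 6)/2 = (½)*12 = 6)
B = 24/137 (B = -(-24)/137 = -⅑*(-216/137) = 24/137 ≈ 0.17518)
y(S, R) = R + S
s = -14304 (s = -14370 - 1*(-66) = -14370 + 66 = -14304)
y(B, b(11, V) - 1*55) + s = ((6 - 1*55) + 24/137) - 14304 = ((6 - 55) + 24/137) - 14304 = (-49 + 24/137) - 14304 = -6689/137 - 14304 = -1966337/137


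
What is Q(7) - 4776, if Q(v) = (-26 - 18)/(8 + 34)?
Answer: -100318/21 ≈ -4777.0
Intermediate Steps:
Q(v) = -22/21 (Q(v) = -44/42 = -44*1/42 = -22/21)
Q(7) - 4776 = -22/21 - 4776 = -100318/21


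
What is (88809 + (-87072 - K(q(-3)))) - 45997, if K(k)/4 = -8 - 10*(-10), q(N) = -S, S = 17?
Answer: -44628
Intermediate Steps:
q(N) = -17 (q(N) = -1*17 = -17)
K(k) = 368 (K(k) = 4*(-8 - 10*(-10)) = 4*(-8 + 100) = 4*92 = 368)
(88809 + (-87072 - K(q(-3)))) - 45997 = (88809 + (-87072 - 1*368)) - 45997 = (88809 + (-87072 - 368)) - 45997 = (88809 - 87440) - 45997 = 1369 - 45997 = -44628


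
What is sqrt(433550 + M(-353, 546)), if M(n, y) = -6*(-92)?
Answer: sqrt(434102) ≈ 658.86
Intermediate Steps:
M(n, y) = 552
sqrt(433550 + M(-353, 546)) = sqrt(433550 + 552) = sqrt(434102)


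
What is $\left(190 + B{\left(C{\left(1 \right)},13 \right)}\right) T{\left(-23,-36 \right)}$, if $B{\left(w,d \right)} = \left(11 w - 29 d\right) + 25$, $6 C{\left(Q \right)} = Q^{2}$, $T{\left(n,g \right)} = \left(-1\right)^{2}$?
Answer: $- \frac{961}{6} \approx -160.17$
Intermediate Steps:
$T{\left(n,g \right)} = 1$
$C{\left(Q \right)} = \frac{Q^{2}}{6}$
$B{\left(w,d \right)} = 25 - 29 d + 11 w$ ($B{\left(w,d \right)} = \left(- 29 d + 11 w\right) + 25 = 25 - 29 d + 11 w$)
$\left(190 + B{\left(C{\left(1 \right)},13 \right)}\right) T{\left(-23,-36 \right)} = \left(190 + \left(25 - 377 + 11 \frac{1^{2}}{6}\right)\right) 1 = \left(190 + \left(25 - 377 + 11 \cdot \frac{1}{6} \cdot 1\right)\right) 1 = \left(190 + \left(25 - 377 + 11 \cdot \frac{1}{6}\right)\right) 1 = \left(190 + \left(25 - 377 + \frac{11}{6}\right)\right) 1 = \left(190 - \frac{2101}{6}\right) 1 = \left(- \frac{961}{6}\right) 1 = - \frac{961}{6}$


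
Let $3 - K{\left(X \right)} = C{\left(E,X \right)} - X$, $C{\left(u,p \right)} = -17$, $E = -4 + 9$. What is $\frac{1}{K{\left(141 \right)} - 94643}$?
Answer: $- \frac{1}{94482} \approx -1.0584 \cdot 10^{-5}$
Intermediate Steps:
$E = 5$
$K{\left(X \right)} = 20 + X$ ($K{\left(X \right)} = 3 - \left(-17 - X\right) = 3 + \left(17 + X\right) = 20 + X$)
$\frac{1}{K{\left(141 \right)} - 94643} = \frac{1}{\left(20 + 141\right) - 94643} = \frac{1}{161 - 94643} = \frac{1}{-94482} = - \frac{1}{94482}$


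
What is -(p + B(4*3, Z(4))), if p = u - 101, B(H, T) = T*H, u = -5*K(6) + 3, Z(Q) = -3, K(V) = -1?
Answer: 129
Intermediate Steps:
u = 8 (u = -5*(-1) + 3 = 5 + 3 = 8)
B(H, T) = H*T
p = -93 (p = 8 - 101 = -93)
-(p + B(4*3, Z(4))) = -(-93 + (4*3)*(-3)) = -(-93 + 12*(-3)) = -(-93 - 36) = -1*(-129) = 129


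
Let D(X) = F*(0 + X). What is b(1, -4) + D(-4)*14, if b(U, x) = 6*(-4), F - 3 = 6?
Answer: -528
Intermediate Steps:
F = 9 (F = 3 + 6 = 9)
b(U, x) = -24
D(X) = 9*X (D(X) = 9*(0 + X) = 9*X)
b(1, -4) + D(-4)*14 = -24 + (9*(-4))*14 = -24 - 36*14 = -24 - 504 = -528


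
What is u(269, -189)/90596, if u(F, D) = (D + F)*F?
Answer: 5380/22649 ≈ 0.23754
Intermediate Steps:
u(F, D) = F*(D + F)
u(269, -189)/90596 = (269*(-189 + 269))/90596 = (269*80)*(1/90596) = 21520*(1/90596) = 5380/22649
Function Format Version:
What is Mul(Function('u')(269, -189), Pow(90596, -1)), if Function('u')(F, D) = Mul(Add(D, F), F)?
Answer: Rational(5380, 22649) ≈ 0.23754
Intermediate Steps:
Function('u')(F, D) = Mul(F, Add(D, F))
Mul(Function('u')(269, -189), Pow(90596, -1)) = Mul(Mul(269, Add(-189, 269)), Pow(90596, -1)) = Mul(Mul(269, 80), Rational(1, 90596)) = Mul(21520, Rational(1, 90596)) = Rational(5380, 22649)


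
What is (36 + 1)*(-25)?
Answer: -925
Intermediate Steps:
(36 + 1)*(-25) = 37*(-25) = -925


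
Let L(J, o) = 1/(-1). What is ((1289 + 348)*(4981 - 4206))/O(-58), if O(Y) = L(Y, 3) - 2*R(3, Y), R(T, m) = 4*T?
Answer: -50747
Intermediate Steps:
L(J, o) = -1
O(Y) = -25 (O(Y) = -1 - 8*3 = -1 - 2*12 = -1 - 24 = -25)
((1289 + 348)*(4981 - 4206))/O(-58) = ((1289 + 348)*(4981 - 4206))/(-25) = (1637*775)*(-1/25) = 1268675*(-1/25) = -50747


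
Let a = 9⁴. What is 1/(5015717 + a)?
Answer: 1/5022278 ≈ 1.9911e-7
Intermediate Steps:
a = 6561
1/(5015717 + a) = 1/(5015717 + 6561) = 1/5022278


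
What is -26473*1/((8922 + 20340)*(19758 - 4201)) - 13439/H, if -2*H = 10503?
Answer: 4078455080711/1593756497934 ≈ 2.5590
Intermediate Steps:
H = -10503/2 (H = -½*10503 = -10503/2 ≈ -5251.5)
-26473*1/((8922 + 20340)*(19758 - 4201)) - 13439/H = -26473*1/((8922 + 20340)*(19758 - 4201)) - 13439/(-10503/2) = -26473/(29262*15557) - 13439*(-2/10503) = -26473/455228934 + 26878/10503 = 4078455080711/1593756497934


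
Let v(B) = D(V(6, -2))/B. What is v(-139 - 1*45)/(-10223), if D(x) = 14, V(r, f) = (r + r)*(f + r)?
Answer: 7/940516 ≈ 7.4427e-6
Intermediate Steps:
V(r, f) = 2*r*(f + r) (V(r, f) = (2*r)*(f + r) = 2*r*(f + r))
v(B) = 14/B
v(-139 - 1*45)/(-10223) = (14/(-139 - 1*45))/(-10223) = (14/(-139 - 45))*(-1/10223) = (14/(-184))*(-1/10223) = (14*(-1/184))*(-1/10223) = -7/92*(-1/10223) = 7/940516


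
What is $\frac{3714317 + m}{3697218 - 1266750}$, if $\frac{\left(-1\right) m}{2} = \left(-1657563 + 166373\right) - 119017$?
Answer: $\frac{2311577}{810156} \approx 2.8532$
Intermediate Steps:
$m = 3220414$ ($m = - 2 \left(\left(-1657563 + 166373\right) - 119017\right) = - 2 \left(-1491190 - 119017\right) = \left(-2\right) \left(-1610207\right) = 3220414$)
$\frac{3714317 + m}{3697218 - 1266750} = \frac{3714317 + 3220414}{3697218 - 1266750} = \frac{6934731}{2430468} = 6934731 \cdot \frac{1}{2430468} = \frac{2311577}{810156}$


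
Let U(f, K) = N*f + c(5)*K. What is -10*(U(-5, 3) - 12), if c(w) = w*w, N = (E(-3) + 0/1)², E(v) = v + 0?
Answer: -180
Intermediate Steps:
E(v) = v
N = 9 (N = (-3 + 0/1)² = (-3 + 0*1)² = (-3 + 0)² = (-3)² = 9)
c(w) = w²
U(f, K) = 9*f + 25*K (U(f, K) = 9*f + 5²*K = 9*f + 25*K)
-10*(U(-5, 3) - 12) = -10*((9*(-5) + 25*3) - 12) = -10*((-45 + 75) - 12) = -10*(30 - 12) = -10*18 = -180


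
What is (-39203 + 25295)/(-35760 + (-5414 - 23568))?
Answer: 6954/32371 ≈ 0.21482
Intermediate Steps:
(-39203 + 25295)/(-35760 + (-5414 - 23568)) = -13908/(-35760 - 28982) = -13908/(-64742) = -13908*(-1/64742) = 6954/32371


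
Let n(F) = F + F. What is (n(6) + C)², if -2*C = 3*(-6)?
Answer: 441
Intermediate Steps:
n(F) = 2*F
C = 9 (C = -3*(-6)/2 = -½*(-18) = 9)
(n(6) + C)² = (2*6 + 9)² = (12 + 9)² = 21² = 441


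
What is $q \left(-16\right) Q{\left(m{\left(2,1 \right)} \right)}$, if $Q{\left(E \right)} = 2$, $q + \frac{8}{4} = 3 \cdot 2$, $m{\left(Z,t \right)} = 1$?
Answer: $-128$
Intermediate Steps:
$q = 4$ ($q = -2 + 3 \cdot 2 = -2 + 6 = 4$)
$q \left(-16\right) Q{\left(m{\left(2,1 \right)} \right)} = 4 \left(-16\right) 2 = \left(-64\right) 2 = -128$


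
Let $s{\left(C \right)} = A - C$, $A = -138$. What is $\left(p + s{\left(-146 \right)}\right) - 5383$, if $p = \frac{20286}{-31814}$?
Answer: $- \frac{85510268}{15907} \approx -5375.6$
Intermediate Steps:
$p = - \frac{10143}{15907}$ ($p = 20286 \left(- \frac{1}{31814}\right) = - \frac{10143}{15907} \approx -0.63764$)
$s{\left(C \right)} = -138 - C$
$\left(p + s{\left(-146 \right)}\right) - 5383 = \left(- \frac{10143}{15907} - -8\right) - 5383 = \left(- \frac{10143}{15907} + \left(-138 + 146\right)\right) - 5383 = \left(- \frac{10143}{15907} + 8\right) - 5383 = \frac{117113}{15907} - 5383 = - \frac{85510268}{15907}$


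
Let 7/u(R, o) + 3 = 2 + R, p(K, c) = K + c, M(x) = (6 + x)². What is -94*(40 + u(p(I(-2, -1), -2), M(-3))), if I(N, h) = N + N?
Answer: -3666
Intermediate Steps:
I(N, h) = 2*N
u(R, o) = 7/(-1 + R) (u(R, o) = 7/(-3 + (2 + R)) = 7/(-1 + R))
-94*(40 + u(p(I(-2, -1), -2), M(-3))) = -94*(40 + 7/(-1 + (2*(-2) - 2))) = -94*(40 + 7/(-1 + (-4 - 2))) = -94*(40 + 7/(-1 - 6)) = -94*(40 + 7/(-7)) = -94*(40 + 7*(-⅐)) = -94*(40 - 1) = -94*39 = -3666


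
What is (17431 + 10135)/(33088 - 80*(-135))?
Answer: 13783/21944 ≈ 0.62810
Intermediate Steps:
(17431 + 10135)/(33088 - 80*(-135)) = 27566/(33088 + 10800) = 27566/43888 = 27566*(1/43888) = 13783/21944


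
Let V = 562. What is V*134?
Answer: 75308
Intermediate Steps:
V*134 = 562*134 = 75308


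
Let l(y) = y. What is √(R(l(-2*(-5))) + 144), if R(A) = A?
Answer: √154 ≈ 12.410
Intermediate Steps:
√(R(l(-2*(-5))) + 144) = √(-2*(-5) + 144) = √(10 + 144) = √154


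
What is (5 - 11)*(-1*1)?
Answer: 6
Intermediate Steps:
(5 - 11)*(-1*1) = -6*(-1) = 6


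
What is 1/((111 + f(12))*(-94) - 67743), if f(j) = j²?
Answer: -1/91713 ≈ -1.0904e-5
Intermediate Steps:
1/((111 + f(12))*(-94) - 67743) = 1/((111 + 12²)*(-94) - 67743) = 1/((111 + 144)*(-94) - 67743) = 1/(255*(-94) - 67743) = 1/(-23970 - 67743) = 1/(-91713) = -1/91713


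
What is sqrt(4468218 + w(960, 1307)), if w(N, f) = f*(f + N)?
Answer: sqrt(7431187) ≈ 2726.0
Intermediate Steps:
w(N, f) = f*(N + f)
sqrt(4468218 + w(960, 1307)) = sqrt(4468218 + 1307*(960 + 1307)) = sqrt(4468218 + 1307*2267) = sqrt(4468218 + 2962969) = sqrt(7431187)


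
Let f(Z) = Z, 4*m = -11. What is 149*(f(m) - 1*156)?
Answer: -94615/4 ≈ -23654.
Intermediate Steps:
m = -11/4 (m = (¼)*(-11) = -11/4 ≈ -2.7500)
149*(f(m) - 1*156) = 149*(-11/4 - 1*156) = 149*(-11/4 - 156) = 149*(-635/4) = -94615/4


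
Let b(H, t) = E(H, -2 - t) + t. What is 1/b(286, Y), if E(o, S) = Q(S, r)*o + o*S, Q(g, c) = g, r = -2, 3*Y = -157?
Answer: 3/86215 ≈ 3.4797e-5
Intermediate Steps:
Y = -157/3 (Y = (⅓)*(-157) = -157/3 ≈ -52.333)
E(o, S) = 2*S*o (E(o, S) = S*o + o*S = S*o + S*o = 2*S*o)
b(H, t) = t + 2*H*(-2 - t) (b(H, t) = 2*(-2 - t)*H + t = 2*H*(-2 - t) + t = t + 2*H*(-2 - t))
1/b(286, Y) = 1/(-157/3 - 2*286*(2 - 157/3)) = 1/(-157/3 - 2*286*(-151/3)) = 1/(-157/3 + 86372/3) = 1/(86215/3) = 3/86215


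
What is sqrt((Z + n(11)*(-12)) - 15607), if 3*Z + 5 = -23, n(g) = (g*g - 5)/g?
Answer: I*sqrt(17143995)/33 ≈ 125.47*I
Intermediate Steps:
n(g) = (-5 + g**2)/g (n(g) = (g**2 - 5)/g = (-5 + g**2)/g)
Z = -28/3 (Z = -5/3 + (1/3)*(-23) = -5/3 - 23/3 = -28/3 ≈ -9.3333)
sqrt((Z + n(11)*(-12)) - 15607) = sqrt((-28/3 + (11 - 5/11)*(-12)) - 15607) = sqrt((-28/3 + (116/11)*(-12)) - 15607) = sqrt((-28/3 - 1392/11) - 15607) = sqrt(-4484/33 - 15607) = sqrt(-519515/33) = I*sqrt(17143995)/33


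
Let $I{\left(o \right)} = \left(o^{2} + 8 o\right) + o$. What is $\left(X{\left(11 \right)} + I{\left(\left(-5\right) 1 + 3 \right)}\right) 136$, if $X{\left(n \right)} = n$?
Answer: $-408$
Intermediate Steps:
$I{\left(o \right)} = o^{2} + 9 o$
$\left(X{\left(11 \right)} + I{\left(\left(-5\right) 1 + 3 \right)}\right) 136 = \left(11 + \left(\left(-5\right) 1 + 3\right) \left(9 + \left(\left(-5\right) 1 + 3\right)\right)\right) 136 = \left(11 + \left(-5 + 3\right) \left(9 + \left(-5 + 3\right)\right)\right) 136 = \left(11 - 2 \left(9 - 2\right)\right) 136 = \left(11 - 14\right) 136 = \left(-3\right) 136 = -408$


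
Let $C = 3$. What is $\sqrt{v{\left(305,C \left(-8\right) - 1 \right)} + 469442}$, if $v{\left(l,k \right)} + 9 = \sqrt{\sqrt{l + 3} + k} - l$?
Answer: $\sqrt{469128 + i \sqrt{25 - 2 \sqrt{77}}} \approx 684.93 + 0.002 i$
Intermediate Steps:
$v{\left(l,k \right)} = -9 + \sqrt{k + \sqrt{3 + l}} - l$ ($v{\left(l,k \right)} = -9 - \left(l - \sqrt{\sqrt{l + 3} + k}\right) = -9 - \left(l - \sqrt{\sqrt{3 + l} + k}\right) = -9 - \left(l - \sqrt{k + \sqrt{3 + l}}\right) = -9 + \sqrt{k + \sqrt{3 + l}} - l$)
$\sqrt{v{\left(305,C \left(-8\right) - 1 \right)} + 469442} = \sqrt{\left(-9 + \sqrt{\left(3 \left(-8\right) - 1\right) + \sqrt{3 + 305}} - 305\right) + 469442} = \sqrt{\left(-9 + \sqrt{\left(-24 - 1\right) + \sqrt{308}} - 305\right) + 469442} = \sqrt{\left(-9 + \sqrt{-25 + 2 \sqrt{77}} - 305\right) + 469442} = \sqrt{\left(-314 + \sqrt{-25 + 2 \sqrt{77}}\right) + 469442} = \sqrt{469128 + \sqrt{-25 + 2 \sqrt{77}}}$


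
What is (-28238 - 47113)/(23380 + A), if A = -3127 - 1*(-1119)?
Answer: -25117/7124 ≈ -3.5257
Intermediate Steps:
A = -2008 (A = -3127 + 1119 = -2008)
(-28238 - 47113)/(23380 + A) = (-28238 - 47113)/(23380 - 2008) = -75351/21372 = -75351*1/21372 = -25117/7124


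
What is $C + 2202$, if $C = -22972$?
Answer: $-20770$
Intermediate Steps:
$C + 2202 = -22972 + 2202 = -20770$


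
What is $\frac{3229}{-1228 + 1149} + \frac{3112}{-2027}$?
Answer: $- \frac{6791031}{160133} \approx -42.409$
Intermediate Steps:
$\frac{3229}{-1228 + 1149} + \frac{3112}{-2027} = \frac{3229}{-79} + 3112 \left(- \frac{1}{2027}\right) = 3229 \left(- \frac{1}{79}\right) - \frac{3112}{2027} = - \frac{3229}{79} - \frac{3112}{2027} = - \frac{6791031}{160133}$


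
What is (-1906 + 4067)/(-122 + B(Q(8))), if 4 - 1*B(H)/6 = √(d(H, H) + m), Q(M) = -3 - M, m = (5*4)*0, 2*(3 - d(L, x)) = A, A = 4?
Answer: -2161/104 ≈ -20.779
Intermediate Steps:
d(L, x) = 1 (d(L, x) = 3 - ½*4 = 3 - 2 = 1)
m = 0 (m = 20*0 = 0)
B(H) = 18 (B(H) = 24 - 6*√(1 + 0) = 24 - 6*√1 = 24 - 6*1 = 24 - 6 = 18)
(-1906 + 4067)/(-122 + B(Q(8))) = (-1906 + 4067)/(-122 + 18) = 2161/(-104) = 2161*(-1/104) = -2161/104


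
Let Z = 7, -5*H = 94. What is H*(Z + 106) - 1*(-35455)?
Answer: 166653/5 ≈ 33331.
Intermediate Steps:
H = -94/5 (H = -1/5*94 = -94/5 ≈ -18.800)
H*(Z + 106) - 1*(-35455) = -94*(7 + 106)/5 - 1*(-35455) = -94/5*113 + 35455 = -10622/5 + 35455 = 166653/5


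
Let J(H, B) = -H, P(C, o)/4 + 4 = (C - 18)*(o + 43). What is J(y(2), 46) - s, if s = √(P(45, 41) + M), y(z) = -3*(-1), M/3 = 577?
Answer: -3 - √10787 ≈ -106.86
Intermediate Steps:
P(C, o) = -16 + 4*(-18 + C)*(43 + o) (P(C, o) = -16 + 4*((C - 18)*(o + 43)) = -16 + 4*((-18 + C)*(43 + o)) = -16 + 4*(-18 + C)*(43 + o))
M = 1731 (M = 3*577 = 1731)
y(z) = 3
s = √10787 (s = √((-3112 - 72*41 + 172*45 + 4*45*41) + 1731) = √((-3112 - 2952 + 7740 + 7380) + 1731) = √(9056 + 1731) = √10787 ≈ 103.86)
J(y(2), 46) - s = -1*3 - √10787 = -3 - √10787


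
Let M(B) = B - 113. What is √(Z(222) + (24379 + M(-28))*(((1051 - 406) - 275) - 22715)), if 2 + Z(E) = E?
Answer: I*√541597890 ≈ 23272.0*I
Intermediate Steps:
Z(E) = -2 + E
M(B) = -113 + B
√(Z(222) + (24379 + M(-28))*(((1051 - 406) - 275) - 22715)) = √((-2 + 222) + (24379 + (-113 - 28))*(((1051 - 406) - 275) - 22715)) = √(220 + (24379 - 141)*((645 - 275) - 22715)) = √(220 + 24238*(370 - 22715)) = √(220 + 24238*(-22345)) = √(220 - 541598110) = √(-541597890) = I*√541597890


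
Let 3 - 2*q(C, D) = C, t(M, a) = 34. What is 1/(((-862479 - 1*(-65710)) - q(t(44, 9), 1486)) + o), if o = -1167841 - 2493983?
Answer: -2/8917155 ≈ -2.2429e-7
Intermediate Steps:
q(C, D) = 3/2 - C/2
o = -3661824
1/(((-862479 - 1*(-65710)) - q(t(44, 9), 1486)) + o) = 1/(((-862479 - 1*(-65710)) - (3/2 - ½*34)) - 3661824) = 1/(((-862479 + 65710) - (3/2 - 17)) - 3661824) = 1/((-796769 - 1*(-31/2)) - 3661824) = 1/((-796769 + 31/2) - 3661824) = 1/(-1593507/2 - 3661824) = 1/(-8917155/2) = -2/8917155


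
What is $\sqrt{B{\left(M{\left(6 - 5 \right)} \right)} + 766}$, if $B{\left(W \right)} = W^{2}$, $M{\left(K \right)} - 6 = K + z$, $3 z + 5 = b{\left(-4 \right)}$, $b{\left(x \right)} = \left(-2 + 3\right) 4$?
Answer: $\frac{\sqrt{7294}}{3} \approx 28.468$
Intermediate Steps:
$b{\left(x \right)} = 4$ ($b{\left(x \right)} = 1 \cdot 4 = 4$)
$z = - \frac{1}{3}$ ($z = - \frac{5}{3} + \frac{1}{3} \cdot 4 = - \frac{5}{3} + \frac{4}{3} = - \frac{1}{3} \approx -0.33333$)
$M{\left(K \right)} = \frac{17}{3} + K$ ($M{\left(K \right)} = 6 + \left(K - \frac{1}{3}\right) = 6 + \left(- \frac{1}{3} + K\right) = \frac{17}{3} + K$)
$\sqrt{B{\left(M{\left(6 - 5 \right)} \right)} + 766} = \sqrt{\left(\frac{17}{3} + \left(6 - 5\right)\right)^{2} + 766} = \sqrt{\left(\frac{17}{3} + 1\right)^{2} + 766} = \sqrt{\left(\frac{20}{3}\right)^{2} + 766} = \sqrt{\frac{400}{9} + 766} = \sqrt{\frac{7294}{9}} = \frac{\sqrt{7294}}{3}$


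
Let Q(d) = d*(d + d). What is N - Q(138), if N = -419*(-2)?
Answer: -37250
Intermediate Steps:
Q(d) = 2*d² (Q(d) = d*(2*d) = 2*d²)
N = 838
N - Q(138) = 838 - 2*138² = 838 - 2*19044 = 838 - 1*38088 = 838 - 38088 = -37250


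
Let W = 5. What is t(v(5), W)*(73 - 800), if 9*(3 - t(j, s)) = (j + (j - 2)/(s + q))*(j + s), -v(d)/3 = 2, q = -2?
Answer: -39985/27 ≈ -1480.9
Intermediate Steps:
v(d) = -6 (v(d) = -3*2 = -6)
t(j, s) = 3 - (j + s)*(j + (-2 + j)/(-2 + s))/9 (t(j, s) = 3 - (j + (j - 2)/(s - 2))*(j + s)/9 = 3 - (j + (-2 + j)/(-2 + s))*(j + s)/9 = 3 - (j + s)*(j + (-2 + j)/(-2 + s))/9)
t(v(5), W)*(73 - 800) = ((-54 + (-6)² + 2*(-6) + 29*5 - 6*5 - 1*(-6)*5² - 1*5*(-6)²)/(9*(-2 + 5)))*(73 - 800) = ((⅑)*(-54 + 36 - 12 + 145 - 30 - 1*(-6)*25 - 1*5*36)/3)*(-727) = ((⅑)*(⅓)*(-54 + 36 - 12 + 145 - 30 + 150 - 180))*(-727) = ((⅑)*(⅓)*55)*(-727) = (55/27)*(-727) = -39985/27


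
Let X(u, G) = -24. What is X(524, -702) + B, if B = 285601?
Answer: 285577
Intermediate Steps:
X(524, -702) + B = -24 + 285601 = 285577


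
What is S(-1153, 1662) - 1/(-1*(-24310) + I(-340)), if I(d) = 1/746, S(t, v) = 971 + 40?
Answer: 18334748125/18135261 ≈ 1011.0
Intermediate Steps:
S(t, v) = 1011
I(d) = 1/746
S(-1153, 1662) - 1/(-1*(-24310) + I(-340)) = 1011 - 1/(-1*(-24310) + 1/746) = 1011 - 1/(24310 + 1/746) = 1011 - 1/18135261/746 = 1011 - 1*746/18135261 = 1011 - 746/18135261 = 18334748125/18135261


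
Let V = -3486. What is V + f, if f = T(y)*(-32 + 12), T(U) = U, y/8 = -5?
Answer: -2686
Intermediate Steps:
y = -40 (y = 8*(-5) = -40)
f = 800 (f = -40*(-32 + 12) = -40*(-20) = 800)
V + f = -3486 + 800 = -2686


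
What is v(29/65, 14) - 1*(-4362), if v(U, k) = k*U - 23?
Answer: 282441/65 ≈ 4345.3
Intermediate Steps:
v(U, k) = -23 + U*k (v(U, k) = U*k - 23 = -23 + U*k)
v(29/65, 14) - 1*(-4362) = (-23 + (29/65)*14) - 1*(-4362) = (-23 + (29*(1/65))*14) + 4362 = (-23 + (29/65)*14) + 4362 = (-23 + 406/65) + 4362 = -1089/65 + 4362 = 282441/65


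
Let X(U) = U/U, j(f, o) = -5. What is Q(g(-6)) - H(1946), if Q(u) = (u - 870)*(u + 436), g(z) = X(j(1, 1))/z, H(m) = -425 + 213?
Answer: -13645283/36 ≈ -3.7904e+5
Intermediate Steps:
H(m) = -212
X(U) = 1
g(z) = 1/z
Q(u) = (-870 + u)*(436 + u)
Q(g(-6)) - H(1946) = (-379320 + (1/(-6))² - 434/(-6)) - 1*(-212) = (-379320 + (-⅙)² - 434*(-⅙)) + 212 = (-379320 + 1/36 + 217/3) + 212 = -13652915/36 + 212 = -13645283/36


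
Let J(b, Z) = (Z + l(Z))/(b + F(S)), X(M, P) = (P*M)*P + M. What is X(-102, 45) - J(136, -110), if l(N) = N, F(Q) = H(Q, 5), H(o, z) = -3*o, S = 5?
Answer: -2273152/11 ≈ -2.0665e+5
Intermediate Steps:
F(Q) = -3*Q
X(M, P) = M + M*P² (X(M, P) = (M*P)*P + M = M*P² + M = M + M*P²)
J(b, Z) = 2*Z/(-15 + b) (J(b, Z) = (Z + Z)/(b - 3*5) = (2*Z)/(b - 15) = (2*Z)/(-15 + b) = 2*Z/(-15 + b))
X(-102, 45) - J(136, -110) = -102*(1 + 45²) - 2*(-110)/(-15 + 136) = -102*(1 + 2025) - 2*(-110)/121 = -102*2026 - 2*(-110)/121 = -206652 - 1*(-20/11) = -206652 + 20/11 = -2273152/11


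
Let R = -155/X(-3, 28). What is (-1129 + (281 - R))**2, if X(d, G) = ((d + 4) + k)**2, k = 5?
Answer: 922519129/1296 ≈ 7.1182e+5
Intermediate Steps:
X(d, G) = (9 + d)**2 (X(d, G) = ((d + 4) + 5)**2 = ((4 + d) + 5)**2 = (9 + d)**2)
R = -155/36 (R = -155/(9 - 3)**2 = -155/(6**2) = -155/36 ≈ -4.3056)
(-1129 + (281 - R))**2 = (-1129 + (281 - 1*(-155/36)))**2 = (-1129 + (281 + 155/36))**2 = (-1129 + 10271/36)**2 = (-30373/36)**2 = 922519129/1296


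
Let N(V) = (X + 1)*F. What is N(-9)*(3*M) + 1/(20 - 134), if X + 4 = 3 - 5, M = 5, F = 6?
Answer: -51301/114 ≈ -450.01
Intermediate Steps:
X = -6 (X = -4 + (3 - 5) = -4 - 2 = -6)
N(V) = -30 (N(V) = (-6 + 1)*6 = -5*6 = -30)
N(-9)*(3*M) + 1/(20 - 134) = -90*5 + 1/(20 - 134) = -30*15 + 1/(-114) = -450 - 1/114 = -51301/114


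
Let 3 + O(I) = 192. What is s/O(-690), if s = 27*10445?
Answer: 10445/7 ≈ 1492.1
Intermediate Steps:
s = 282015
O(I) = 189 (O(I) = -3 + 192 = 189)
s/O(-690) = 282015/189 = 282015*(1/189) = 10445/7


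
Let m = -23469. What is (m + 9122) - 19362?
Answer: -33709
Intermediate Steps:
(m + 9122) - 19362 = (-23469 + 9122) - 19362 = -14347 - 19362 = -33709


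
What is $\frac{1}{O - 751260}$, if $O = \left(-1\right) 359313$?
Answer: $- \frac{1}{1110573} \approx -9.0044 \cdot 10^{-7}$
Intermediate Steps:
$O = -359313$
$\frac{1}{O - 751260} = \frac{1}{-359313 - 751260} = \frac{1}{-1110573} = - \frac{1}{1110573}$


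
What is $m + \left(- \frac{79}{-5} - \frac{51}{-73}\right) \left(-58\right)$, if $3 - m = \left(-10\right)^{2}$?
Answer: $- \frac{384681}{365} \approx -1053.9$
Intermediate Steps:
$m = -97$ ($m = 3 - \left(-10\right)^{2} = 3 - 100 = -97$)
$m + \left(- \frac{79}{-5} - \frac{51}{-73}\right) \left(-58\right) = -97 + \left(- \frac{79}{-5} - \frac{51}{-73}\right) \left(-58\right) = -97 + \left(\left(-79\right) \left(- \frac{1}{5}\right) - - \frac{51}{73}\right) \left(-58\right) = -97 + \left(\frac{79}{5} + \frac{51}{73}\right) \left(-58\right) = -97 + \frac{6022}{365} \left(-58\right) = -97 - \frac{349276}{365} = - \frac{384681}{365}$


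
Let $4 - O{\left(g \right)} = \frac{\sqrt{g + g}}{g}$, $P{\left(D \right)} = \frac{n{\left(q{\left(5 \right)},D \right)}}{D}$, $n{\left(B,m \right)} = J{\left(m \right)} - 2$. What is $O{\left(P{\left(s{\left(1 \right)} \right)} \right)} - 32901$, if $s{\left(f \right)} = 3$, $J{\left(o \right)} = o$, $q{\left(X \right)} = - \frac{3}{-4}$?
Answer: $-32897 - \sqrt{6} \approx -32899.0$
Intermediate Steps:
$q{\left(X \right)} = \frac{3}{4}$ ($q{\left(X \right)} = \left(-3\right) \left(- \frac{1}{4}\right) = \frac{3}{4}$)
$n{\left(B,m \right)} = -2 + m$ ($n{\left(B,m \right)} = m - 2 = -2 + m$)
$P{\left(D \right)} = \frac{-2 + D}{D}$
$O{\left(g \right)} = 4 - \frac{\sqrt{2}}{\sqrt{g}}$ ($O{\left(g \right)} = 4 - \frac{\sqrt{g + g}}{g} = 4 - \frac{\sqrt{2 g}}{g} = 4 - \frac{\sqrt{2} \sqrt{g}}{g} = 4 - \frac{\sqrt{2}}{\sqrt{g}}$)
$O{\left(P{\left(s{\left(1 \right)} \right)} \right)} - 32901 = \left(4 - \frac{\sqrt{2}}{\frac{1}{3} \sqrt{3} \sqrt{-2 + 3}}\right) - 32901 = \left(4 - \frac{\sqrt{2}}{\frac{1}{3} \sqrt{3}}\right) - 32901 = \left(4 - \sqrt{2} \frac{1}{\sqrt{\frac{1}{3}}}\right) - 32901 = \left(4 - \sqrt{2} \sqrt{3}\right) - 32901 = \left(4 - \sqrt{6}\right) - 32901 = -32897 - \sqrt{6}$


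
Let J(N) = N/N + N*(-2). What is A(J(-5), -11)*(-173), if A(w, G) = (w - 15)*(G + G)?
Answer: -15224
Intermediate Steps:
J(N) = 1 - 2*N
A(w, G) = 2*G*(-15 + w) (A(w, G) = (-15 + w)*(2*G) = 2*G*(-15 + w))
A(J(-5), -11)*(-173) = (2*(-11)*(-15 + (1 - 2*(-5))))*(-173) = (2*(-11)*(-15 + (1 + 10)))*(-173) = (2*(-11)*(-15 + 11))*(-173) = (2*(-11)*(-4))*(-173) = 88*(-173) = -15224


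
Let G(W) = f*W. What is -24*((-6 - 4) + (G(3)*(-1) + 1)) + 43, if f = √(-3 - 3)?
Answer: 259 + 72*I*√6 ≈ 259.0 + 176.36*I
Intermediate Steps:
f = I*√6 (f = √(-6) = I*√6 ≈ 2.4495*I)
G(W) = I*W*√6 (G(W) = (I*√6)*W = I*W*√6)
-24*((-6 - 4) + (G(3)*(-1) + 1)) + 43 = -24*((-6 - 4) + ((I*3*√6)*(-1) + 1)) + 43 = -24*(-10 + ((3*I*√6)*(-1) + 1)) + 43 = -24*(-10 + (-3*I*√6 + 1)) + 43 = -24*(-10 + (1 - 3*I*√6)) + 43 = -24*(-9 - 3*I*√6) + 43 = (216 + 72*I*√6) + 43 = 259 + 72*I*√6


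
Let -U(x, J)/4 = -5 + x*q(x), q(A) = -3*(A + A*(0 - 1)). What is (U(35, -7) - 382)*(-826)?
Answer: 299012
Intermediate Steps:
q(A) = 0 (q(A) = -3*(A + A*(-1)) = -3*(A - A) = -3*0 = 0)
U(x, J) = 20 (U(x, J) = -4*(-5 + x*0) = -4*(-5 + 0) = -4*(-5) = 20)
(U(35, -7) - 382)*(-826) = (20 - 382)*(-826) = -362*(-826) = 299012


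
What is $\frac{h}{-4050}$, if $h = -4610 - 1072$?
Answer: $\frac{947}{675} \approx 1.403$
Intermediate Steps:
$h = -5682$
$\frac{h}{-4050} = - \frac{5682}{-4050} = \left(-5682\right) \left(- \frac{1}{4050}\right) = \frac{947}{675}$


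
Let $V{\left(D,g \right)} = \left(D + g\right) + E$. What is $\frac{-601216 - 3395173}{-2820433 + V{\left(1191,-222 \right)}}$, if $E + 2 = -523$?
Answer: $\frac{3996389}{2819989} \approx 1.4172$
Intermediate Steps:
$E = -525$ ($E = -2 - 523 = -525$)
$V{\left(D,g \right)} = -525 + D + g$ ($V{\left(D,g \right)} = \left(D + g\right) - 525 = -525 + D + g$)
$\frac{-601216 - 3395173}{-2820433 + V{\left(1191,-222 \right)}} = \frac{-601216 - 3395173}{-2820433 - -444} = - \frac{3996389}{-2820433 + 444} = - \frac{3996389}{-2819989} = \left(-3996389\right) \left(- \frac{1}{2819989}\right) = \frac{3996389}{2819989}$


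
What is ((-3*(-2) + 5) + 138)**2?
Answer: 22201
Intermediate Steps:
((-3*(-2) + 5) + 138)**2 = ((6 + 5) + 138)**2 = (11 + 138)**2 = 149**2 = 22201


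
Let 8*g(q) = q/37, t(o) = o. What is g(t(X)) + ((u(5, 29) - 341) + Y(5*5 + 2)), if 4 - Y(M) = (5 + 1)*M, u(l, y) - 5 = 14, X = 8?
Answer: -17759/37 ≈ -479.97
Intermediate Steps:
u(l, y) = 19 (u(l, y) = 5 + 14 = 19)
Y(M) = 4 - 6*M (Y(M) = 4 - (5 + 1)*M = 4 - 6*M)
g(q) = q/296 (g(q) = (q/37)/8 = q/296)
g(t(X)) + ((u(5, 29) - 341) + Y(5*5 + 2)) = (1/296)*8 + ((19 - 341) + (4 - 6*(5*5 + 2))) = 1/37 + (-322 + (4 - 6*(25 + 2))) = 1/37 + (-322 + (4 - 6*27)) = 1/37 + (-322 + (4 - 162)) = 1/37 + (-322 - 158) = 1/37 - 480 = -17759/37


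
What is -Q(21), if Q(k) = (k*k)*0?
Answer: 0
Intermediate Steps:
Q(k) = 0 (Q(k) = k**2*0 = 0)
-Q(21) = -1*0 = 0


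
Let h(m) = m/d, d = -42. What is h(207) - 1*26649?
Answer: -373155/14 ≈ -26654.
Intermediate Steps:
h(m) = -m/42 (h(m) = m/(-42) = m*(-1/42) = -m/42)
h(207) - 1*26649 = -1/42*207 - 1*26649 = -69/14 - 26649 = -373155/14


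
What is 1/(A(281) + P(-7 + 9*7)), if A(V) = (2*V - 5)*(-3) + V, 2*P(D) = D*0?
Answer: -1/1390 ≈ -0.00071942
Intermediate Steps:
P(D) = 0 (P(D) = (D*0)/2 = (1/2)*0 = 0)
A(V) = 15 - 5*V (A(V) = (-5 + 2*V)*(-3) + V = (15 - 6*V) + V = 15 - 5*V)
1/(A(281) + P(-7 + 9*7)) = 1/((15 - 5*281) + 0) = 1/((15 - 1405) + 0) = 1/(-1390 + 0) = 1/(-1390) = -1/1390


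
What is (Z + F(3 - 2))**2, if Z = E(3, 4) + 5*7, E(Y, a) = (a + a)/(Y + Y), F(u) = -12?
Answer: 5329/9 ≈ 592.11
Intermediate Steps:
E(Y, a) = a/Y (E(Y, a) = (2*a)/((2*Y)) = (2*a)*(1/(2*Y)) = a/Y)
Z = 109/3 (Z = 4/3 + 5*7 = 4*(1/3) + 35 = 4/3 + 35 = 109/3 ≈ 36.333)
(Z + F(3 - 2))**2 = (109/3 - 12)**2 = (73/3)**2 = 5329/9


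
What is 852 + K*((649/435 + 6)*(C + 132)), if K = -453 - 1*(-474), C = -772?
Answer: -2895356/29 ≈ -99840.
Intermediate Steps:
K = 21 (K = -453 + 474 = 21)
852 + K*((649/435 + 6)*(C + 132)) = 852 + 21*((649/435 + 6)*(-772 + 132)) = 852 + 21*((649*(1/435) + 6)*(-640)) = 852 + 21*((649/435 + 6)*(-640)) = 852 + 21*((3259/435)*(-640)) = 852 + 21*(-417152/87) = 852 - 2920064/29 = -2895356/29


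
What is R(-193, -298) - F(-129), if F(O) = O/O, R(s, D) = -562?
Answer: -563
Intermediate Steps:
F(O) = 1
R(-193, -298) - F(-129) = -562 - 1*1 = -562 - 1 = -563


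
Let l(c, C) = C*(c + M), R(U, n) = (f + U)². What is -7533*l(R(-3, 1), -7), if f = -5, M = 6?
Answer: 3691170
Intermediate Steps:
R(U, n) = (-5 + U)²
l(c, C) = C*(6 + c) (l(c, C) = C*(c + 6) = C*(6 + c))
-7533*l(R(-3, 1), -7) = -(-52731)*(6 + (-5 - 3)²) = -(-52731)*(6 + (-8)²) = -(-52731)*(6 + 64) = -(-52731)*70 = -7533*(-490) = 3691170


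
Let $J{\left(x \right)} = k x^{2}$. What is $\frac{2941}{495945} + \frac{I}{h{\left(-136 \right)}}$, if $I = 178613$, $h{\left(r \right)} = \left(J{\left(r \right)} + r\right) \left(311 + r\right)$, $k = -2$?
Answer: $- \frac{4631558059}{214823536200} \approx -0.02156$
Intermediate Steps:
$J{\left(x \right)} = - 2 x^{2}$
$h{\left(r \right)} = \left(311 + r\right) \left(r - 2 r^{2}\right)$ ($h{\left(r \right)} = \left(- 2 r^{2} + r\right) \left(311 + r\right) = \left(r - 2 r^{2}\right) \left(311 + r\right) = \left(311 + r\right) \left(r - 2 r^{2}\right)$)
$\frac{2941}{495945} + \frac{I}{h{\left(-136 \right)}} = \frac{2941}{495945} + \frac{178613}{\left(-136\right) \left(311 - -84456 - 2 \left(-136\right)^{2}\right)} = 2941 \cdot \frac{1}{495945} + \frac{178613}{\left(-136\right) \left(311 + 84456 - 36992\right)} = \frac{2941}{495945} + \frac{178613}{\left(-136\right) \left(311 + 84456 - 36992\right)} = \frac{2941}{495945} + \frac{178613}{\left(-136\right) 47775} = \frac{2941}{495945} + \frac{178613}{-6497400} = \frac{2941}{495945} + 178613 \left(- \frac{1}{6497400}\right) = \frac{2941}{495945} - \frac{178613}{6497400} = - \frac{4631558059}{214823536200}$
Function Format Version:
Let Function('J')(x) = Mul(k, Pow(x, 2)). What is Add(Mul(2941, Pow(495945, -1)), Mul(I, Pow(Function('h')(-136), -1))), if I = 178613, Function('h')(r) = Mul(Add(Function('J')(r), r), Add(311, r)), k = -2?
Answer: Rational(-4631558059, 214823536200) ≈ -0.021560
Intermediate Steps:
Function('J')(x) = Mul(-2, Pow(x, 2))
Function('h')(r) = Mul(Add(311, r), Add(r, Mul(-2, Pow(r, 2)))) (Function('h')(r) = Mul(Add(Mul(-2, Pow(r, 2)), r), Add(311, r)) = Mul(Add(r, Mul(-2, Pow(r, 2))), Add(311, r)) = Mul(Add(311, r), Add(r, Mul(-2, Pow(r, 2)))))
Add(Mul(2941, Pow(495945, -1)), Mul(I, Pow(Function('h')(-136), -1))) = Add(Mul(2941, Pow(495945, -1)), Mul(178613, Pow(Mul(-136, Add(311, Mul(-621, -136), Mul(-2, Pow(-136, 2)))), -1))) = Add(Mul(2941, Rational(1, 495945)), Mul(178613, Pow(Mul(-136, Add(311, 84456, Mul(-2, 18496))), -1))) = Add(Rational(2941, 495945), Mul(178613, Pow(Mul(-136, Add(311, 84456, -36992)), -1))) = Add(Rational(2941, 495945), Mul(178613, Pow(Mul(-136, 47775), -1))) = Add(Rational(2941, 495945), Mul(178613, Pow(-6497400, -1))) = Add(Rational(2941, 495945), Mul(178613, Rational(-1, 6497400))) = Add(Rational(2941, 495945), Rational(-178613, 6497400)) = Rational(-4631558059, 214823536200)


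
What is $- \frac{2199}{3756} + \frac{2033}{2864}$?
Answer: $\frac{111501}{896432} \approx 0.12438$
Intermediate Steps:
$- \frac{2199}{3756} + \frac{2033}{2864} = \left(-2199\right) \frac{1}{3756} + 2033 \cdot \frac{1}{2864} = - \frac{733}{1252} + \frac{2033}{2864} = \frac{111501}{896432}$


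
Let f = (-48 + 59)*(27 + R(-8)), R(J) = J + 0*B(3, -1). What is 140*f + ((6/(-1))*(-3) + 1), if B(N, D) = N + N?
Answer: 29279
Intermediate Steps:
B(N, D) = 2*N
R(J) = J (R(J) = J + 0*(2*3) = J + 0*6 = J + 0 = J)
f = 209 (f = (-48 + 59)*(27 - 8) = 11*19 = 209)
140*f + ((6/(-1))*(-3) + 1) = 140*209 + ((6/(-1))*(-3) + 1) = 29260 + ((6*(-1))*(-3) + 1) = 29260 + (-6*(-3) + 1) = 29260 + (18 + 1) = 29260 + 19 = 29279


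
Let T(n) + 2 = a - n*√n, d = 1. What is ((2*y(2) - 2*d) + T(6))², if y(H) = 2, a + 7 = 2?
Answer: 241 + 60*√6 ≈ 387.97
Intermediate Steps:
a = -5 (a = -7 + 2 = -5)
T(n) = -7 - n^(3/2) (T(n) = -2 + (-5 - n*√n) = -2 + (-5 - n^(3/2)) = -7 - n^(3/2))
((2*y(2) - 2*d) + T(6))² = ((2*2 - 2*1) + (-7 - 6^(3/2)))² = ((4 - 2) + (-7 - 6*√6))² = (2 + (-7 - 6*√6))² = (-5 - 6*√6)²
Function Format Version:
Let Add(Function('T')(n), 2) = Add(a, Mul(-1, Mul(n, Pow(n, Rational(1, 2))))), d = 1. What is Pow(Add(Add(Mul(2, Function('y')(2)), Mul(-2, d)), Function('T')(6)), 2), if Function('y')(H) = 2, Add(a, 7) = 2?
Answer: Add(241, Mul(60, Pow(6, Rational(1, 2)))) ≈ 387.97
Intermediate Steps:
a = -5 (a = Add(-7, 2) = -5)
Function('T')(n) = Add(-7, Mul(-1, Pow(n, Rational(3, 2)))) (Function('T')(n) = Add(-2, Add(-5, Mul(-1, Mul(n, Pow(n, Rational(1, 2)))))) = Add(-2, Add(-5, Mul(-1, Pow(n, Rational(3, 2))))) = Add(-7, Mul(-1, Pow(n, Rational(3, 2)))))
Pow(Add(Add(Mul(2, Function('y')(2)), Mul(-2, d)), Function('T')(6)), 2) = Pow(Add(Add(Mul(2, 2), Mul(-2, 1)), Add(-7, Mul(-1, Pow(6, Rational(3, 2))))), 2) = Pow(Add(Add(4, -2), Add(-7, Mul(-1, Mul(6, Pow(6, Rational(1, 2)))))), 2) = Pow(Add(2, Add(-7, Mul(-6, Pow(6, Rational(1, 2))))), 2) = Pow(Add(-5, Mul(-6, Pow(6, Rational(1, 2)))), 2)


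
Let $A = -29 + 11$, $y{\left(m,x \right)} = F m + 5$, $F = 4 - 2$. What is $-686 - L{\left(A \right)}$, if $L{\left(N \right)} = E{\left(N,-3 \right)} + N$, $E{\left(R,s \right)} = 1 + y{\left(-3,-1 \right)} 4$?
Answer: $-665$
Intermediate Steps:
$F = 2$
$y{\left(m,x \right)} = 5 + 2 m$ ($y{\left(m,x \right)} = 2 m + 5 = 5 + 2 m$)
$E{\left(R,s \right)} = -3$ ($E{\left(R,s \right)} = 1 + \left(5 + 2 \left(-3\right)\right) 4 = 1 + \left(5 - 6\right) 4 = 1 - 4 = -3$)
$A = -18$
$L{\left(N \right)} = -3 + N$
$-686 - L{\left(A \right)} = -686 - \left(-3 - 18\right) = -686 - -21 = -686 + 21 = -665$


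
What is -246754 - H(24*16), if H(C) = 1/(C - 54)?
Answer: -81428821/330 ≈ -2.4675e+5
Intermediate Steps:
H(C) = 1/(-54 + C)
-246754 - H(24*16) = -246754 - 1/(-54 + 24*16) = -246754 - 1/(-54 + 384) = -246754 - 1/330 = -81428821/330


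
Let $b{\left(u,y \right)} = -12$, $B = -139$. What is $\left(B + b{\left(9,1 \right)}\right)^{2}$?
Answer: $22801$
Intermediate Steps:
$\left(B + b{\left(9,1 \right)}\right)^{2} = \left(-139 - 12\right)^{2} = \left(-151\right)^{2} = 22801$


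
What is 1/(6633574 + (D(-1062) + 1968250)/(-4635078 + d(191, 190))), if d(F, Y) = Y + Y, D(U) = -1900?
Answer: 2317349/15372305092151 ≈ 1.5075e-7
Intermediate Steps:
d(F, Y) = 2*Y
1/(6633574 + (D(-1062) + 1968250)/(-4635078 + d(191, 190))) = 1/(6633574 + (-1900 + 1968250)/(-4635078 + 2*190)) = 1/(6633574 + 1966350/(-4635078 + 380)) = 1/(6633574 + 1966350/(-4634698)) = 1/(6633574 + 1966350*(-1/4634698)) = 1/(6633574 - 983175/2317349) = 1/(15372305092151/2317349) = 2317349/15372305092151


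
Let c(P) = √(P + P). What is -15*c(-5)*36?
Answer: -540*I*√10 ≈ -1707.6*I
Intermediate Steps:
c(P) = √2*√P (c(P) = √(2*P) = √2*√P)
-15*c(-5)*36 = -15*√2*√(-5)*36 = -15*√2*I*√5*36 = -15*I*√10*36 = -540*I*√10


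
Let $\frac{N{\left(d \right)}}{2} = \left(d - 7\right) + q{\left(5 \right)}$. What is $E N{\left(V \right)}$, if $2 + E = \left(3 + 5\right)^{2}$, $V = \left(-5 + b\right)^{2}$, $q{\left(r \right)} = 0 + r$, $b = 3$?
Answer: $248$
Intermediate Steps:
$q{\left(r \right)} = r$
$V = 4$ ($V = \left(-5 + 3\right)^{2} = \left(-2\right)^{2} = 4$)
$E = 62$ ($E = -2 + \left(3 + 5\right)^{2} = -2 + 8^{2} = -2 + 64 = 62$)
$N{\left(d \right)} = -4 + 2 d$ ($N{\left(d \right)} = 2 \left(\left(d - 7\right) + 5\right) = 2 \left(\left(-7 + d\right) + 5\right) = 2 \left(-2 + d\right) = -4 + 2 d$)
$E N{\left(V \right)} = 62 \left(-4 + 2 \cdot 4\right) = 62 \left(-4 + 8\right) = 62 \cdot 4 = 248$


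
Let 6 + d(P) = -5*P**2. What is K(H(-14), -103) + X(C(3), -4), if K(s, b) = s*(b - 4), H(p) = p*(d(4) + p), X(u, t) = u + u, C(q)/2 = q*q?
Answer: -149764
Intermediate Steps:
C(q) = 2*q**2 (C(q) = 2*(q*q) = 2*q**2)
d(P) = -6 - 5*P**2
X(u, t) = 2*u
H(p) = p*(-86 + p) (H(p) = p*((-6 - 5*4**2) + p) = p*((-6 - 5*16) + p) = p*((-6 - 80) + p) = p*(-86 + p))
K(s, b) = s*(-4 + b)
K(H(-14), -103) + X(C(3), -4) = (-14*(-86 - 14))*(-4 - 103) + 2*(2*3**2) = -14*(-100)*(-107) + 2*(2*9) = 1400*(-107) + 2*18 = -149800 + 36 = -149764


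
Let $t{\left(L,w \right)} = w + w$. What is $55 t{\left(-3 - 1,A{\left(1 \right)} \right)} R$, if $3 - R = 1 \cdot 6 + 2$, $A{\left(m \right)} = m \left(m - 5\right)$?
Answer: $2200$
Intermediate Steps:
$A{\left(m \right)} = m \left(-5 + m\right)$
$t{\left(L,w \right)} = 2 w$
$R = -5$ ($R = 3 - \left(1 \cdot 6 + 2\right) = 3 - \left(6 + 2\right) = 3 - 8 = -5$)
$55 t{\left(-3 - 1,A{\left(1 \right)} \right)} R = 55 \cdot 2 \cdot 1 \left(-5 + 1\right) \left(-5\right) = 55 \cdot 2 \cdot 1 \left(-4\right) \left(-5\right) = 55 \cdot 2 \left(-4\right) \left(-5\right) = 55 \left(-8\right) \left(-5\right) = \left(-440\right) \left(-5\right) = 2200$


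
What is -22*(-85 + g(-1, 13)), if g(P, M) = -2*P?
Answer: 1826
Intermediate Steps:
-22*(-85 + g(-1, 13)) = -22*(-85 - 2*(-1)) = -22*(-85 + 2) = -22*(-83) = 1826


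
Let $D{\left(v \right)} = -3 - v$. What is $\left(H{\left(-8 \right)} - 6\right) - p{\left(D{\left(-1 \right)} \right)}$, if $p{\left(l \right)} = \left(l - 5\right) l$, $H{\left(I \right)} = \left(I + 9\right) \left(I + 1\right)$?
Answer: $-27$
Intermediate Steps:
$H{\left(I \right)} = \left(1 + I\right) \left(9 + I\right)$ ($H{\left(I \right)} = \left(9 + I\right) \left(1 + I\right) = \left(1 + I\right) \left(9 + I\right)$)
$p{\left(l \right)} = l \left(-5 + l\right)$ ($p{\left(l \right)} = \left(-5 + l\right) l = l \left(-5 + l\right)$)
$\left(H{\left(-8 \right)} - 6\right) - p{\left(D{\left(-1 \right)} \right)} = \left(\left(9 + \left(-8\right)^{2} + 10 \left(-8\right)\right) - 6\right) - \left(-3 - -1\right) \left(-5 - 2\right) = \left(\left(9 + 64 - 80\right) - 6\right) - \left(-3 + 1\right) \left(-5 + \left(-3 + 1\right)\right) = \left(-7 - 6\right) - - 2 \left(-5 - 2\right) = -13 - \left(-2\right) \left(-7\right) = -13 - 14 = -27$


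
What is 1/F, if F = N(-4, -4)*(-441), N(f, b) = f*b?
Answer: -1/7056 ≈ -0.00014172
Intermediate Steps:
N(f, b) = b*f
F = -7056 (F = -4*(-4)*(-441) = 16*(-441) = -7056)
1/F = 1/(-7056) = -1/7056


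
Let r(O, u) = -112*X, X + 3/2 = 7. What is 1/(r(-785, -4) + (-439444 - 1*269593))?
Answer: -1/709653 ≈ -1.4091e-6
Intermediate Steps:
X = 11/2 (X = -3/2 + 7 = 11/2 ≈ 5.5000)
r(O, u) = -616 (r(O, u) = -112*11/2 = -616)
1/(r(-785, -4) + (-439444 - 1*269593)) = 1/(-616 + (-439444 - 1*269593)) = 1/(-616 + (-439444 - 269593)) = 1/(-616 - 709037) = 1/(-709653) = -1/709653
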